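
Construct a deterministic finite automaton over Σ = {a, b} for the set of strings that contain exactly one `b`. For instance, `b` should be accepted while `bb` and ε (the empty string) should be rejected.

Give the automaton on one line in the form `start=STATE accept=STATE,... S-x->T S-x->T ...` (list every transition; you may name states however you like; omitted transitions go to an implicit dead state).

start=q0 accept=q1 q0-a->q0 q0-b->q1 q1-a->q1 q1-b->q2 q2-a->q2 q2-b->q2

Count `b`s, saturating at 2: state q0 means no `b` yet, q1 means one `b` seen, q2 means more than one. Each `b` increments (capped at q2); other symbols loop. Accept from {q1}.
A 3-state machine:
        a   b  
>  q0   q0  q1 
 * q1   q1  q2 
   q2   q2  q2 
(> = start, * = accepting)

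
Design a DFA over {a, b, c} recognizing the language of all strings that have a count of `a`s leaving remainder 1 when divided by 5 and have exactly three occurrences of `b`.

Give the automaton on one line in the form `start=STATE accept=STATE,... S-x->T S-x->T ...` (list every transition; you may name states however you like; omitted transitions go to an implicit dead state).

Run two small machines in parallel and take their product. The first has 5 states tracking the count of `a`s modulo 5; the second has 5 states tracking the count of `b`s, saturating at 4. A product state is a pair (one from each), accepting exactly when both do. Minimizing collapses redundant product states.
21 states suffice.
          a    b    c  
>  q0     q1   q2   q0 
   q1     q3   q4   q1 
   q2     q4   q5   q2 
   q3     q6   q7   q3 
   q4     q7   q8   q4 
   q5     q8   q9   q5 
   q6    q10  q11   q6 
   q7    q11  q12   q7 
   q8    q12  q13   q8 
   q9    q13  q14   q9 
   q10    q0  q15  q10 
   q11   q15  q16  q11 
   q12   q16  q17  q12 
 * q13   q17  q14  q13 
   q14   q14  q14  q14 
   q15    q2  q18  q15 
   q16   q18  q19  q16 
   q17   q19  q14  q17 
   q18    q5  q20  q18 
   q19   q20  q14  q19 
   q20    q9  q14  q20 
(> = start, * = accepting)

start=q0 accept=q13 q0-a->q1 q0-b->q2 q0-c->q0 q1-a->q3 q1-b->q4 q1-c->q1 q2-a->q4 q2-b->q5 q2-c->q2 q3-a->q6 q3-b->q7 q3-c->q3 q4-a->q7 q4-b->q8 q4-c->q4 q5-a->q8 q5-b->q9 q5-c->q5 q6-a->q10 q6-b->q11 q6-c->q6 q7-a->q11 q7-b->q12 q7-c->q7 q8-a->q12 q8-b->q13 q8-c->q8 q9-a->q13 q9-b->q14 q9-c->q9 q10-a->q0 q10-b->q15 q10-c->q10 q11-a->q15 q11-b->q16 q11-c->q11 q12-a->q16 q12-b->q17 q12-c->q12 q13-a->q17 q13-b->q14 q13-c->q13 q14-a->q14 q14-b->q14 q14-c->q14 q15-a->q2 q15-b->q18 q15-c->q15 q16-a->q18 q16-b->q19 q16-c->q16 q17-a->q19 q17-b->q14 q17-c->q17 q18-a->q5 q18-b->q20 q18-c->q18 q19-a->q20 q19-b->q14 q19-c->q19 q20-a->q9 q20-b->q14 q20-c->q20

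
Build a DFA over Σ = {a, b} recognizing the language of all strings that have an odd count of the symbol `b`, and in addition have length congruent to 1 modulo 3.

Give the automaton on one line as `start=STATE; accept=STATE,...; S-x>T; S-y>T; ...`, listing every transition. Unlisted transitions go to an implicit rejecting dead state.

start=q0; accept=q2; q0-a>q1; q0-b>q2; q1-a>q3; q1-b>q4; q2-a>q4; q2-b>q3; q3-a>q0; q3-b>q5; q4-a>q5; q4-b>q0; q5-a>q2; q5-b>q1

Handle the two conditions separately and then intersect. The first has 2 states tracking the count of `b`s modulo 2; the second has 3 states tracking the input length modulo 3. A product state is a pair (one from each), accepting exactly when both do.
A 6-state machine:
        a   b  
>  q0   q1  q2 
   q1   q3  q4 
 * q2   q4  q3 
   q3   q0  q5 
   q4   q5  q0 
   q5   q2  q1 
(> = start, * = accepting)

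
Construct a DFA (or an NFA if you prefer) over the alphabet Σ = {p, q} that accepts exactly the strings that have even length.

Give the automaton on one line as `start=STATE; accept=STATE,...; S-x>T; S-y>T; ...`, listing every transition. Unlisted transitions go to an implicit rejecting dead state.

Count input length modulo 2: every symbol advances one step around the cycle s0 → s1 → s0. Accept at s0.
2 states suffice.
        p   q  
>* s0   s1  s1 
   s1   s0  s0 
(> = start, * = accepting)

start=s0; accept=s0; s0-p>s1; s0-q>s1; s1-p>s0; s1-q>s0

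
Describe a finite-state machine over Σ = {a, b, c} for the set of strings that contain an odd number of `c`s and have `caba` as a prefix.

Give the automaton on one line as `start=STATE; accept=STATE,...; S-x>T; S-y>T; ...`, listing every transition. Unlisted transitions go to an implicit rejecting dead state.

Run two small machines in parallel and take their product. One (2 states) tracks the count of `c`s modulo 2; the other (6 states) tracks whether the input so far still matches the prefix `caba`. Each combined state is a pair, one component from each; accept when both components accept. Equivalent product states are then merged.
A 7-state machine:
        a   b   c  
>  s0   s1  s1  s2 
   s1   s1  s1  s1 
   s2   s3  s1  s1 
   s3   s1  s4  s1 
   s4   s5  s1  s1 
 * s5   s5  s5  s6 
   s6   s6  s6  s5 
(> = start, * = accepting)

start=s0; accept=s5; s0-a>s1; s0-b>s1; s0-c>s2; s1-a>s1; s1-b>s1; s1-c>s1; s2-a>s3; s2-b>s1; s2-c>s1; s3-a>s1; s3-b>s4; s3-c>s1; s4-a>s5; s4-b>s1; s4-c>s1; s5-a>s5; s5-b>s5; s5-c>s6; s6-a>s6; s6-b>s6; s6-c>s5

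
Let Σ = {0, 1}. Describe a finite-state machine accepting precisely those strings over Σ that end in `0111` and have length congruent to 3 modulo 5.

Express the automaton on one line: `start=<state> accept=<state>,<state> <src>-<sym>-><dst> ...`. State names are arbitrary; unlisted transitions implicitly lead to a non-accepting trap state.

start=s0 accept=s8 s0-0->s1 s0-1->s1 s1-0->s2 s1-1->s2 s2-0->s3 s2-1->s3 s3-0->s4 s3-1->s4 s4-0->s5 s4-1->s0 s5-0->s1 s5-1->s6 s6-0->s2 s6-1->s7 s7-0->s3 s7-1->s8 s8-0->s4 s8-1->s4

Handle the two conditions separately and then intersect. One (5 states) tracks how much of the suffix `0111` has currently been matched; the other (5 states) tracks the input length modulo 5. Each combined state is a pair, one component from each; accept when both components accept. Equivalent product states are then merged.
        0   1  
>  s0   s1  s1 
   s1   s2  s2 
   s2   s3  s3 
   s3   s4  s4 
   s4   s5  s0 
   s5   s1  s6 
   s6   s2  s7 
   s7   s3  s8 
 * s8   s4  s4 
(> = start, * = accepting)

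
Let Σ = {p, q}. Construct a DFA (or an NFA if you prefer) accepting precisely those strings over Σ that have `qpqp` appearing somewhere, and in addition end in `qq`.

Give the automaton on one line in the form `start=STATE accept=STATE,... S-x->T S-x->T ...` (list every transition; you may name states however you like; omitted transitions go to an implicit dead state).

start=A accept=G A-p->A A-q->B B-p->C B-q->B C-p->A C-q->D D-p->E D-q->B E-p->E E-q->F F-p->E F-q->G G-p->E G-q->G

Run two small machines in parallel and take their product. The first has 5 states tracking whether and how much of `qpqp` has been seen; the second has 3 states tracking how much of the suffix `qq` has currently been matched. A product state is a pair (one from each), accepting exactly when both do. Minimizing collapses redundant product states.
A 7-state machine:
       p  q 
>  A   A  B 
   B   C  B 
   C   A  D 
   D   E  B 
   E   E  F 
   F   E  G 
 * G   E  G 
(> = start, * = accepting)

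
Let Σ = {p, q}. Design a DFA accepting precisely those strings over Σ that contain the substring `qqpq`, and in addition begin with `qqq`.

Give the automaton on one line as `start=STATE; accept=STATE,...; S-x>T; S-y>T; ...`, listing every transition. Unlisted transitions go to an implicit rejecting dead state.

start=s0; accept=s11; s0-p>s1; s0-q>s2; s1-p>s1; s1-q>s3; s2-p>s1; s2-q>s4; s3-p>s1; s3-q>s5; s4-p>s6; s4-q>s7; s5-p>s6; s5-q>s5; s6-p>s1; s6-q>s8; s7-p>s9; s7-q>s7; s8-p>s8; s8-q>s8; s9-p>s10; s9-q>s11; s10-p>s10; s10-q>s12; s11-p>s11; s11-q>s11; s12-p>s10; s12-q>s7

Handle the two conditions separately and then intersect. The first has 5 states tracking whether and how much of `qqpq` has been seen; the second has 5 states tracking whether the input so far still matches the prefix `qqq`. A product state is a pair (one from each), accepting exactly when both do.
          p    q  
>  s0     s1   s2 
   s1     s1   s3 
   s2     s1   s4 
   s3     s1   s5 
   s4     s6   s7 
   s5     s6   s5 
   s6     s1   s8 
   s7     s9   s7 
   s8     s8   s8 
   s9    s10  s11 
   s10   s10  s12 
 * s11   s11  s11 
   s12   s10   s7 
(> = start, * = accepting)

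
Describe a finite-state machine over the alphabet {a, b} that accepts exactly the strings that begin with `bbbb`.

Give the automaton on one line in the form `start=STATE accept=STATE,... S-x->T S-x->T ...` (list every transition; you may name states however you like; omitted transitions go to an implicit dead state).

start=S0 accept=S4 S0-a->S5 S0-b->S1 S1-a->S5 S1-b->S2 S2-a->S5 S2-b->S3 S3-a->S5 S3-b->S4 S4-a->S4 S4-b->S4 S5-a->S5 S5-b->S5

Check the first 4 symbols one by one: S0 through S3 record how many have matched `bbbb` so far; any wrong symbol goes to the dead state S5. After all 4 match we enter the accepting sink S4.
6 states suffice.
        a   b  
>  S0   S5  S1 
   S1   S5  S2 
   S2   S5  S3 
   S3   S5  S4 
 * S4   S4  S4 
   S5   S5  S5 
(> = start, * = accepting)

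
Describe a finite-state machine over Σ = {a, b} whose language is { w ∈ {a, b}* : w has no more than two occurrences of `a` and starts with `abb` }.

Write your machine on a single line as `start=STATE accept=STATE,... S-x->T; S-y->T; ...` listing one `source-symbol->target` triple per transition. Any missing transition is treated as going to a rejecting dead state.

start=S0; accept=S7,S8; S0-a->S1; S0-b->S2; S1-a->S3; S1-b->S4; S2-a->S5; S2-b->S2; S3-a->S6; S3-b->S3; S4-a->S3; S4-b->S7; S5-a->S3; S5-b->S5; S6-a->S6; S6-b->S6; S7-a->S8; S7-b->S7; S8-a->S9; S8-b->S8; S9-a->S9; S9-b->S9

Build one automaton per condition and run them in lockstep. One (4 states) tracks the count of `a`s, saturating at 3; the other (5 states) tracks whether the input so far still matches the prefix `abb`. Each combined state is a pair, one component from each; accept when both components accept.
With 10 states:
        a   b  
>  S0   S1  S2 
   S1   S3  S4 
   S2   S5  S2 
   S3   S6  S3 
   S4   S3  S7 
   S5   S3  S5 
   S6   S6  S6 
 * S7   S8  S7 
 * S8   S9  S8 
   S9   S9  S9 
(> = start, * = accepting)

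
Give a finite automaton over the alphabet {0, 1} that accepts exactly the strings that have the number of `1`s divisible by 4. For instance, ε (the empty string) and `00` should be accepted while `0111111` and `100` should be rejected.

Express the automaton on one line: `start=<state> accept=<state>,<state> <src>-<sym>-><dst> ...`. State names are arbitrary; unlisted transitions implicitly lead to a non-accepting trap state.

start=S0 accept=S0 S0-0->S0 S0-1->S1 S1-0->S1 S1-1->S2 S2-0->S2 S2-1->S3 S3-0->S3 S3-1->S0

The only thing that matters is how many `1`s have appeared, reduced mod 4. Use one state per residue: S0 for 0, …, S3 for 3. Reading `1` moves to the next residue; anything else stays put. S0 is accepting.
With 4 states:
        0   1  
>* S0   S0  S1 
   S1   S1  S2 
   S2   S2  S3 
   S3   S3  S0 
(> = start, * = accepting)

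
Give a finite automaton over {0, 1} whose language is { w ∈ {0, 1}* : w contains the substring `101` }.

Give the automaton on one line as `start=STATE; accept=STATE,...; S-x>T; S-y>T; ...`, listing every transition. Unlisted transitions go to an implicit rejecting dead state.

States A..C record the length of the longest prefix of `101` that matches the current input suffix. Reaching D means `101` has been seen, and we stay there forever. Accept from D.
A 4-state machine:
       0  1 
>  A   A  B 
   B   C  B 
   C   A  D 
 * D   D  D 
(> = start, * = accepting)

start=A; accept=D; A-0>A; A-1>B; B-0>C; B-1>B; C-0>A; C-1>D; D-0>D; D-1>D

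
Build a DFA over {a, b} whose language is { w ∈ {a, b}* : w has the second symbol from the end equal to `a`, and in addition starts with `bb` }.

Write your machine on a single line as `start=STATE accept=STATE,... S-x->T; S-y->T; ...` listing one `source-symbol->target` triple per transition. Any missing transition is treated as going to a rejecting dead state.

start=q0; accept=q5,q6; q0-a->q1; q0-b->q2; q1-a->q1; q1-b->q1; q2-a->q1; q2-b->q3; q3-a->q4; q3-b->q3; q4-a->q5; q4-b->q6; q5-a->q5; q5-b->q6; q6-a->q4; q6-b->q3

Run two small machines in parallel and take their product. One (7 states) tracks the last 2 symbols read; the other (4 states) tracks whether the input so far still matches the prefix `bb`. Each combined state is a pair, one component from each; accept when both components accept. Equivalent product states are then merged.
A 7-state machine:
        a   b  
>  q0   q1  q2 
   q1   q1  q1 
   q2   q1  q3 
   q3   q4  q3 
   q4   q5  q6 
 * q5   q5  q6 
 * q6   q4  q3 
(> = start, * = accepting)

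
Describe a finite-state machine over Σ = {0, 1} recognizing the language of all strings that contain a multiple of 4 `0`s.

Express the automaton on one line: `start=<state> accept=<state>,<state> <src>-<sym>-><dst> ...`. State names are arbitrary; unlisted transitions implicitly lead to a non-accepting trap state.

start=A accept=A A-0->B A-1->A B-0->C B-1->B C-0->D C-1->C D-0->A D-1->D

Keep the running count of `0`s modulo 4: each `0` advances along the cycle A → B → C → D → A while other symbols loop. Accept at A.
A 4-state machine:
       0  1 
>* A   B  A 
   B   C  B 
   C   D  C 
   D   A  D 
(> = start, * = accepting)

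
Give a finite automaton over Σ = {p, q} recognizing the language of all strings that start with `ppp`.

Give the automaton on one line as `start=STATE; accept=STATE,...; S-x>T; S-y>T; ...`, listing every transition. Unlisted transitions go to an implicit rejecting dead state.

start=A; accept=D; A-p>B; A-q>E; B-p>C; B-q>E; C-p>D; C-q>E; D-p>D; D-q>D; E-p>E; E-q>E

Check the first 3 symbols one by one: A through C record how many have matched `ppp` so far; any wrong symbol goes to the dead state E. After all 3 match we enter the accepting sink D.
A 5-state machine:
       p  q 
>  A   B  E 
   B   C  E 
   C   D  E 
 * D   D  D 
   E   E  E 
(> = start, * = accepting)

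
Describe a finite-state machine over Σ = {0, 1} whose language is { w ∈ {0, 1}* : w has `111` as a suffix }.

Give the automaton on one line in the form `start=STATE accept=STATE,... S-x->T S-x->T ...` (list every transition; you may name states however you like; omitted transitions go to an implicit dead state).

Let each state record the length of the longest suffix of the input read so far that is also a prefix of `111`. B means the last symbol is `1`; C means the last 2 symbols are `11`; D means the last 3 symbols are `111`. Accept only at D, where the string currently ends in `111`.
With 4 states:
       0  1 
>  A   A  B 
   B   A  C 
   C   A  D 
 * D   A  D 
(> = start, * = accepting)

start=A accept=D A-0->A A-1->B B-0->A B-1->C C-0->A C-1->D D-0->A D-1->D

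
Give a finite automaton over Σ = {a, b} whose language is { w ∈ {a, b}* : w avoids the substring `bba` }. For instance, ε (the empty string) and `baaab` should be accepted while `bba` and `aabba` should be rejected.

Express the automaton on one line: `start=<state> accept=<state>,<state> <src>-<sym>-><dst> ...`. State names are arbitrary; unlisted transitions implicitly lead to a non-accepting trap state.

start=S0 accept=S0,S1,S2 S0-a->S0 S0-b->S1 S1-a->S0 S1-b->S2 S2-a->S3 S2-b->S2 S3-a->S3 S3-b->S3

This is the complement of 'contains `bba`'. Use the same substring-matching states — S0 through S3 holding how much of `bba` has just been matched — but flip the accepting set: everything except the trap S3 accepts.
With 4 states:
        a   b  
>* S0   S0  S1 
 * S1   S0  S2 
 * S2   S3  S2 
   S3   S3  S3 
(> = start, * = accepting)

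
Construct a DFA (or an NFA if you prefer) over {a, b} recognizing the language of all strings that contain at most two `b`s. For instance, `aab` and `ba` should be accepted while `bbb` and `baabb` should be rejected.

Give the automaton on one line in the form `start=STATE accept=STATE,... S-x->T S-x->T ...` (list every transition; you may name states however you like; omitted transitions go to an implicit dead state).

Count `b`s, saturating at 3: states S0 through S2 mean 0 through 2 `b`s seen; S3 means more than 2. Each `b` increments (capped at S3); other symbols loop. Accept from {S0, S1, S2}.
A 4-state machine:
        a   b  
>* S0   S0  S1 
 * S1   S1  S2 
 * S2   S2  S3 
   S3   S3  S3 
(> = start, * = accepting)

start=S0 accept=S0,S1,S2 S0-a->S0 S0-b->S1 S1-a->S1 S1-b->S2 S2-a->S2 S2-b->S3 S3-a->S3 S3-b->S3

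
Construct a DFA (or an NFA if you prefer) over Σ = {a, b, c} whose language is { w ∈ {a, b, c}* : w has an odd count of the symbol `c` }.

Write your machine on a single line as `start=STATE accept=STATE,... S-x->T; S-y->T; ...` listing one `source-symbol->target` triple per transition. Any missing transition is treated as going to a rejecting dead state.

Keep the running count of `c`s modulo 2: each `c` advances along the cycle S0 → S1 → S0 while other symbols loop. Accept at S1.
        a   b   c  
>  S0   S0  S0  S1 
 * S1   S1  S1  S0 
(> = start, * = accepting)

start=S0; accept=S1; S0-a->S0; S0-b->S0; S0-c->S1; S1-a->S1; S1-b->S1; S1-c->S0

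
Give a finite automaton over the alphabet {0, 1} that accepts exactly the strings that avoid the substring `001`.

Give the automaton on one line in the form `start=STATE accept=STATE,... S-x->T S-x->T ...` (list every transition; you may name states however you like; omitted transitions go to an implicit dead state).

start=q0 accept=q0,q1,q2 q0-0->q1 q0-1->q0 q1-0->q2 q1-1->q0 q2-0->q2 q2-1->q3 q3-0->q3 q3-1->q3

This is the complement of 'contains `001`'. Use the same substring-matching states — q0 through q3 holding how much of `001` has just been matched — but flip the accepting set: everything except the trap q3 accepts.
        0   1  
>* q0   q1  q0 
 * q1   q2  q0 
 * q2   q2  q3 
   q3   q3  q3 
(> = start, * = accepting)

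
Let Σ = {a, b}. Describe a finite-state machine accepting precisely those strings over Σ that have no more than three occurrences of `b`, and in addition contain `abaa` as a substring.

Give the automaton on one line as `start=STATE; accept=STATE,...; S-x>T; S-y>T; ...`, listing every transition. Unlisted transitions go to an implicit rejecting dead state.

Handle the two conditions separately and then intersect. One (5 states) tracks the count of `b`s, saturating at 4; the other (5 states) tracks whether and how much of `abaa` has been seen. Each combined state is a pair, one component from each; accept when both components accept.
A 22-state machine:
          a    b  
>  q0     q1   q2 
   q1     q1   q3 
   q2     q4   q5 
   q3     q6   q5 
   q4     q4   q7 
   q5     q8   q9 
   q6    q10   q7 
   q7    q11   q9 
   q8     q8  q12 
   q9    q13  q14 
 * q10   q10  q15 
   q11   q15  q12 
   q12   q16  q14 
   q13   q13  q17 
   q14   q18  q14 
 * q15   q15  q19 
   q16   q19  q17 
   q17   q20  q14 
   q18   q18  q17 
 * q19   q19  q21 
   q20   q21  q17 
   q21   q21  q21 
(> = start, * = accepting)

start=q0; accept=q10,q15,q19; q0-a>q1; q0-b>q2; q1-a>q1; q1-b>q3; q2-a>q4; q2-b>q5; q3-a>q6; q3-b>q5; q4-a>q4; q4-b>q7; q5-a>q8; q5-b>q9; q6-a>q10; q6-b>q7; q7-a>q11; q7-b>q9; q8-a>q8; q8-b>q12; q9-a>q13; q9-b>q14; q10-a>q10; q10-b>q15; q11-a>q15; q11-b>q12; q12-a>q16; q12-b>q14; q13-a>q13; q13-b>q17; q14-a>q18; q14-b>q14; q15-a>q15; q15-b>q19; q16-a>q19; q16-b>q17; q17-a>q20; q17-b>q14; q18-a>q18; q18-b>q17; q19-a>q19; q19-b>q21; q20-a>q21; q20-b>q17; q21-a>q21; q21-b>q21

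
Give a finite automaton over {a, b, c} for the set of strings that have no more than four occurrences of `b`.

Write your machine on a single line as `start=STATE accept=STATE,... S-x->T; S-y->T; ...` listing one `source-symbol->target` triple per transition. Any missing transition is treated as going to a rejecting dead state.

start=q0; accept=q0,q1,q2,q3,q4; q0-a->q0; q0-b->q1; q0-c->q0; q1-a->q1; q1-b->q2; q1-c->q1; q2-a->q2; q2-b->q3; q2-c->q2; q3-a->q3; q3-b->q4; q3-c->q3; q4-a->q4; q4-b->q5; q4-c->q4; q5-a->q5; q5-b->q5; q5-c->q5

Count `b`s, saturating at 5: states q0 through q4 mean 0 through 4 `b`s seen; q5 means more than 4. Each `b` increments (capped at q5); other symbols loop. Accept from {q0, q1, q2, q3, q4}.
6 states suffice.
        a   b   c  
>* q0   q0  q1  q0 
 * q1   q1  q2  q1 
 * q2   q2  q3  q2 
 * q3   q3  q4  q3 
 * q4   q4  q5  q4 
   q5   q5  q5  q5 
(> = start, * = accepting)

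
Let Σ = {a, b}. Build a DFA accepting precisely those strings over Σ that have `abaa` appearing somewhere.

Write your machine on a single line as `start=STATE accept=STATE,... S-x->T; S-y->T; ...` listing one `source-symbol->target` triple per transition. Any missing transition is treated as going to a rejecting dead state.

start=q0; accept=q4; q0-a->q1; q0-b->q0; q1-a->q1; q1-b->q2; q2-a->q3; q2-b->q0; q3-a->q4; q3-b->q2; q4-a->q4; q4-b->q4

States q0..q3 record the length of the longest prefix of `abaa` that matches the current input suffix. Reaching q4 means `abaa` has been seen, and we stay there forever. Accept from q4.
5 states suffice.
        a   b  
>  q0   q1  q0 
   q1   q1  q2 
   q2   q3  q0 
   q3   q4  q2 
 * q4   q4  q4 
(> = start, * = accepting)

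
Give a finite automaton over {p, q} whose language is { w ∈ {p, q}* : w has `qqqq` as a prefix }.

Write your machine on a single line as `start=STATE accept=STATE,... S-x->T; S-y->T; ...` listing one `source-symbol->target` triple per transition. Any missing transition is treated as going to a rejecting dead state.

start=S0; accept=S4; S0-p->S5; S0-q->S1; S1-p->S5; S1-q->S2; S2-p->S5; S2-q->S3; S3-p->S5; S3-q->S4; S4-p->S4; S4-q->S4; S5-p->S5; S5-q->S5

Walk along `qqqq` while the input agrees: from S0 take `q` to S1, and so on. Any deviation drops to the rejecting sink S5. Once S4 is reached the prefix is confirmed and every continuation is accepted.
        p   q  
>  S0   S5  S1 
   S1   S5  S2 
   S2   S5  S3 
   S3   S5  S4 
 * S4   S4  S4 
   S5   S5  S5 
(> = start, * = accepting)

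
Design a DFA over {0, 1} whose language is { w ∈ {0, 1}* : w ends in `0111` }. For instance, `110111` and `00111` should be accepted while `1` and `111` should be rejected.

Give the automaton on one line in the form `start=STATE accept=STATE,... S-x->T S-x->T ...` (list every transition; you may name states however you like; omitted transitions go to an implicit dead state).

Let each state record the length of the longest suffix of the input read so far that is also a prefix of `0111`. B means the last symbol is `0`; C means the last 2 symbols are `01`; D means the last 3 symbols are `011`; E means the last 4 symbols are `0111`. Accept only at E, where the string currently ends in `0111`.
With 5 states:
       0  1 
>  A   B  A 
   B   B  C 
   C   B  D 
   D   B  E 
 * E   B  A 
(> = start, * = accepting)

start=A accept=E A-0->B A-1->A B-0->B B-1->C C-0->B C-1->D D-0->B D-1->E E-0->B E-1->A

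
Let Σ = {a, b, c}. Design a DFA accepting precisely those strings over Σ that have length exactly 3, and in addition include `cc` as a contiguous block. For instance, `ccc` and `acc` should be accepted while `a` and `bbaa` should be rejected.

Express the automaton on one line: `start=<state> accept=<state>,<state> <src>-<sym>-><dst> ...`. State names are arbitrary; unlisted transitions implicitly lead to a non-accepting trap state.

Run two small machines in parallel and take their product. The first has 5 states tracking the input length, saturating at 4; the second has 3 states tracking whether and how much of `cc` has been seen. A product state is a pair (one from each), accepting exactly when both do.
With 12 states:
          a    b    c  
>  S0     S1   S1   S2 
   S1     S3   S3   S4 
   S2     S3   S3   S5 
   S3     S6   S6   S7 
   S4     S6   S6   S8 
   S5     S8   S8   S8 
   S6     S9   S9  S10 
   S7     S9   S9  S11 
 * S8    S11  S11  S11 
   S9     S9   S9  S10 
   S10    S9   S9  S11 
   S11   S11  S11  S11 
(> = start, * = accepting)

start=S0 accept=S8 S0-a->S1 S0-b->S1 S0-c->S2 S1-a->S3 S1-b->S3 S1-c->S4 S2-a->S3 S2-b->S3 S2-c->S5 S3-a->S6 S3-b->S6 S3-c->S7 S4-a->S6 S4-b->S6 S4-c->S8 S5-a->S8 S5-b->S8 S5-c->S8 S6-a->S9 S6-b->S9 S6-c->S10 S7-a->S9 S7-b->S9 S7-c->S11 S8-a->S11 S8-b->S11 S8-c->S11 S9-a->S9 S9-b->S9 S9-c->S10 S10-a->S9 S10-b->S9 S10-c->S11 S11-a->S11 S11-b->S11 S11-c->S11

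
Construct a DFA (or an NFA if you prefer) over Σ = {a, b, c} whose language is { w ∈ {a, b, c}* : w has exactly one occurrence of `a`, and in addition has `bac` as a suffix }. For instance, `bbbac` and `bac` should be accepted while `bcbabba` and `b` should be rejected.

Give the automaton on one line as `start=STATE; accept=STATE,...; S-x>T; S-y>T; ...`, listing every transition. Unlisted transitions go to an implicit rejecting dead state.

Run two small machines in parallel and take their product. One (3 states) tracks the count of `a`s, saturating at 2; the other (4 states) tracks how much of the suffix `bac` has currently been matched. Each combined state is a pair, one component from each; accept when both components accept.
A 10-state machine:
        a   b   c  
>  s0   s1  s2  s0 
   s1   s3  s4  s1 
   s2   s5  s2  s0 
   s3   s3  s6  s3 
   s4   s7  s4  s1 
   s5   s3  s4  s8 
   s6   s7  s6  s3 
   s7   s3  s6  s9 
 * s8   s3  s4  s1 
   s9   s3  s6  s3 
(> = start, * = accepting)

start=s0; accept=s8; s0-a>s1; s0-b>s2; s0-c>s0; s1-a>s3; s1-b>s4; s1-c>s1; s2-a>s5; s2-b>s2; s2-c>s0; s3-a>s3; s3-b>s6; s3-c>s3; s4-a>s7; s4-b>s4; s4-c>s1; s5-a>s3; s5-b>s4; s5-c>s8; s6-a>s7; s6-b>s6; s6-c>s3; s7-a>s3; s7-b>s6; s7-c>s9; s8-a>s3; s8-b>s4; s8-c>s1; s9-a>s3; s9-b>s6; s9-c>s3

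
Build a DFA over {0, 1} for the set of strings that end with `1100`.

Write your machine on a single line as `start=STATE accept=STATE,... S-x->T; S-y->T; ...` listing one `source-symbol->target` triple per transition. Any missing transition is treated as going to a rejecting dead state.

start=q0; accept=q4; q0-0->q0; q0-1->q1; q1-0->q0; q1-1->q2; q2-0->q3; q2-1->q2; q3-0->q4; q3-1->q1; q4-0->q0; q4-1->q1

Remember how much of `1100` the current input suffix matches. State q0 means no match yet; q1 means the last symbol is `1`; q2 means the last 2 symbols are `11`; q3 means the last 3 symbols are `110`; q4 means the last 4 symbols are `1100`. Only q4 accepts. On a mismatch, fall back to the longest proper suffix that is still a prefix of `1100`.
With 5 states:
        0   1  
>  q0   q0  q1 
   q1   q0  q2 
   q2   q3  q2 
   q3   q4  q1 
 * q4   q0  q1 
(> = start, * = accepting)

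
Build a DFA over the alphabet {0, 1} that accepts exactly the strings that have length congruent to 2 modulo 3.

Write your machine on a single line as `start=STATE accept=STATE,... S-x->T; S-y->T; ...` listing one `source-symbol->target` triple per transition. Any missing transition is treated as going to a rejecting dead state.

start=q0; accept=q2; q0-0->q1; q0-1->q1; q1-0->q2; q1-1->q2; q2-0->q0; q2-1->q0

Count input length modulo 3: every symbol advances one step around the cycle q0 → q1 → q2 → q0. Accept at q2.
With 3 states:
        0   1  
>  q0   q1  q1 
   q1   q2  q2 
 * q2   q0  q0 
(> = start, * = accepting)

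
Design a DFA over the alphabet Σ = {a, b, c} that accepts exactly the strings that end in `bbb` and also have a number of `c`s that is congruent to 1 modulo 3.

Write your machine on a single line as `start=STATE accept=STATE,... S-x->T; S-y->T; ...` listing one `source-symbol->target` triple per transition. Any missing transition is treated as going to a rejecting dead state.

start=s0; accept=s5; s0-a->s0; s0-b->s0; s0-c->s1; s1-a->s1; s1-b->s2; s1-c->s3; s2-a->s1; s2-b->s4; s2-c->s3; s3-a->s3; s3-b->s3; s3-c->s0; s4-a->s1; s4-b->s5; s4-c->s3; s5-a->s1; s5-b->s5; s5-c->s3

Build one automaton per condition and run them in lockstep. One (4 states) tracks how much of the suffix `bbb` has currently been matched; the other (3 states) tracks the count of `c`s modulo 3. Each combined state is a pair, one component from each; accept when both components accept. After merging equivalent states the machine shrinks.
A 6-state machine:
        a   b   c  
>  s0   s0  s0  s1 
   s1   s1  s2  s3 
   s2   s1  s4  s3 
   s3   s3  s3  s0 
   s4   s1  s5  s3 
 * s5   s1  s5  s3 
(> = start, * = accepting)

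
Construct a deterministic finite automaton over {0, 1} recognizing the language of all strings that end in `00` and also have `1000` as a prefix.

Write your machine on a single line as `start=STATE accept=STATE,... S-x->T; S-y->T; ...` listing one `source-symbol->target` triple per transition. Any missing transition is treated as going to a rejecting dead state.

Run two small machines in parallel and take their product. One (3 states) tracks how much of the suffix `00` has currently been matched; the other (6 states) tracks whether the input so far still matches the prefix `1000`. Each combined state is a pair, one component from each; accept when both components accept. After merging equivalent states the machine shrinks.
8 states suffice.
        0   1  
>  q0   q1  q2 
   q1   q1  q1 
   q2   q3  q1 
   q3   q4  q1 
   q4   q5  q1 
 * q5   q5  q6 
   q6   q7  q6 
   q7   q5  q6 
(> = start, * = accepting)

start=q0; accept=q5; q0-0->q1; q0-1->q2; q1-0->q1; q1-1->q1; q2-0->q3; q2-1->q1; q3-0->q4; q3-1->q1; q4-0->q5; q4-1->q1; q5-0->q5; q5-1->q6; q6-0->q7; q6-1->q6; q7-0->q5; q7-1->q6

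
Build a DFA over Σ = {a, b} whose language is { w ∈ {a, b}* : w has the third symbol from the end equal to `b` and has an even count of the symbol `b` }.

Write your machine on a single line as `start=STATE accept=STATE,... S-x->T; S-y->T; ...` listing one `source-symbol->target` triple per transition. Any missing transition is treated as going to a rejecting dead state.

Run two small machines in parallel and take their product. One (15 states) tracks the last 3 symbols read; the other (2 states) tracks the count of `b`s modulo 2. Each combined state is a pair, one component from each; accept when both components accept. Equivalent product states are then merged.
          a    b  
>  S0     S0   S1 
   S1     S2   S3 
   S2     S4   S5 
   S3     S6   S7 
   S4     S4   S8 
 * S5     S9   S7 
 * S6    S10   S1 
   S7     S2  S11 
   S8     S9   S7 
   S9    S10   S1 
 * S10    S0   S1 
 * S11    S6   S7 
(> = start, * = accepting)

start=S0; accept=S5,S6,S10,S11; S0-a->S0; S0-b->S1; S1-a->S2; S1-b->S3; S2-a->S4; S2-b->S5; S3-a->S6; S3-b->S7; S4-a->S4; S4-b->S8; S5-a->S9; S5-b->S7; S6-a->S10; S6-b->S1; S7-a->S2; S7-b->S11; S8-a->S9; S8-b->S7; S9-a->S10; S9-b->S1; S10-a->S0; S10-b->S1; S11-a->S6; S11-b->S7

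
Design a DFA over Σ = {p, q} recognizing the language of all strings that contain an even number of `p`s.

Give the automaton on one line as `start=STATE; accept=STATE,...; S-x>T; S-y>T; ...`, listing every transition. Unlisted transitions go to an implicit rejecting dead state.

start=s0; accept=s0; s0-p>s1; s0-q>s0; s1-p>s0; s1-q>s1

The only thing that matters is how many `p`s have appeared, reduced mod 2. Use one state per residue: s0 for 0, …, s1 for 1. Reading `p` moves to the next residue; anything else stays put. s0 is accepting.
        p   q  
>* s0   s1  s0 
   s1   s0  s1 
(> = start, * = accepting)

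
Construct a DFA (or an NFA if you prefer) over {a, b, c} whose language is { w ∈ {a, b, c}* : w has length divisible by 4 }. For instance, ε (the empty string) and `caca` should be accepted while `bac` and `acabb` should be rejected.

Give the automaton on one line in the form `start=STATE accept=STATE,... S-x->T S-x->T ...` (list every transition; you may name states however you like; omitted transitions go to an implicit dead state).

Count input length modulo 4: every symbol advances one step around the cycle q0 → q1 → q2 → q3 → q0. Accept at q0.
4 states suffice.
        a   b   c  
>* q0   q1  q1  q1 
   q1   q2  q2  q2 
   q2   q3  q3  q3 
   q3   q0  q0  q0 
(> = start, * = accepting)

start=q0 accept=q0 q0-a->q1 q0-b->q1 q0-c->q1 q1-a->q2 q1-b->q2 q1-c->q2 q2-a->q3 q2-b->q3 q2-c->q3 q3-a->q0 q3-b->q0 q3-c->q0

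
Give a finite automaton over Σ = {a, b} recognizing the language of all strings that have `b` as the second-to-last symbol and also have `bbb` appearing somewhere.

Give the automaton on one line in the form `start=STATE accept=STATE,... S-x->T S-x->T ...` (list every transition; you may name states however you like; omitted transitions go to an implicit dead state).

Run two small machines in parallel and take their product. The first has 7 states tracking the last 2 symbols read; the second has 4 states tracking whether and how much of `bbb` has been seen. A product state is a pair (one from each), accepting exactly when both do. After merging equivalent states the machine shrinks.
        a   b  
>  q0   q0  q1 
   q1   q0  q2 
   q2   q0  q3 
 * q3   q4  q3 
 * q4   q5  q6 
   q5   q5  q6 
   q6   q4  q3 
(> = start, * = accepting)

start=q0 accept=q3,q4 q0-a->q0 q0-b->q1 q1-a->q0 q1-b->q2 q2-a->q0 q2-b->q3 q3-a->q4 q3-b->q3 q4-a->q5 q4-b->q6 q5-a->q5 q5-b->q6 q6-a->q4 q6-b->q3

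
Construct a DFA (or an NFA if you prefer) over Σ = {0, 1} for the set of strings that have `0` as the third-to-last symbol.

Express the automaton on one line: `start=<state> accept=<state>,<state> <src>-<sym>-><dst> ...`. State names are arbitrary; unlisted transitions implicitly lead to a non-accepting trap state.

start=S0 accept=S7,S8,S9,S10 S0-0->S1 S0-1->S2 S1-0->S3 S1-1->S4 S2-0->S5 S2-1->S6 S3-0->S7 S3-1->S8 S4-0->S9 S4-1->S10 S5-0->S11 S5-1->S12 S6-0->S13 S6-1->S14 S7-0->S7 S7-1->S8 S8-0->S9 S8-1->S10 S9-0->S11 S9-1->S12 S10-0->S13 S10-1->S14 S11-0->S7 S11-1->S8 S12-0->S9 S12-1->S10 S13-0->S11 S13-1->S12 S14-0->S13 S14-1->S14

A DFA must remember the last 3 symbols (since which symbol is third-to-last isn't known until the input ends). Use one state per possible window of the last ≤3 symbols; accept from those whose window starts with `0`.
15 states suffice.
          0    1  
>  S0     S1   S2 
   S1     S3   S4 
   S2     S5   S6 
   S3     S7   S8 
   S4     S9  S10 
   S5    S11  S12 
   S6    S13  S14 
 * S7     S7   S8 
 * S8     S9  S10 
 * S9    S11  S12 
 * S10   S13  S14 
   S11    S7   S8 
   S12    S9  S10 
   S13   S11  S12 
   S14   S13  S14 
(> = start, * = accepting)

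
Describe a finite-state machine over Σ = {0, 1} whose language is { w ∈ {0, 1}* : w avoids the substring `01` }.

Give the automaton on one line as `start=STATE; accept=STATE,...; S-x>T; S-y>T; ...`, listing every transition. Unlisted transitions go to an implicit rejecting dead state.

start=s0; accept=s0,s1; s0-0>s1; s0-1>s0; s1-0>s1; s1-1>s2; s2-0>s2; s2-1>s2

Track partial matches of the forbidden pattern `01`. State s2 is a dead state reached once `01` has occurred; every other state accepts. s0 means no part of `01` is currently matched.
3 states suffice.
        0   1  
>* s0   s1  s0 
 * s1   s1  s2 
   s2   s2  s2 
(> = start, * = accepting)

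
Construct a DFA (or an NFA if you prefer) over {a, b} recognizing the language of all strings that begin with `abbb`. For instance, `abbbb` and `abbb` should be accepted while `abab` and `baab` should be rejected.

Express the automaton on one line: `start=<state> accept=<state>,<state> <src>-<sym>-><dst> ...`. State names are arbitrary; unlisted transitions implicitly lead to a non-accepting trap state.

start=s0 accept=s4 s0-a->s1 s0-b->s5 s1-a->s5 s1-b->s2 s2-a->s5 s2-b->s3 s3-a->s5 s3-b->s4 s4-a->s4 s4-b->s4 s5-a->s5 s5-b->s5

Check the first 4 symbols one by one: s0 through s3 record how many have matched `abbb` so far; any wrong symbol goes to the dead state s5. After all 4 match we enter the accepting sink s4.
        a   b  
>  s0   s1  s5 
   s1   s5  s2 
   s2   s5  s3 
   s3   s5  s4 
 * s4   s4  s4 
   s5   s5  s5 
(> = start, * = accepting)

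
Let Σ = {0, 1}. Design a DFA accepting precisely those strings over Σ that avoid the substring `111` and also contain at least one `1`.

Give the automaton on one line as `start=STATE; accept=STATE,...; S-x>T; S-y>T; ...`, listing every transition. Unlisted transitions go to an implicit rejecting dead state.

start=q0; accept=q1,q2,q3; q0-0>q0; q0-1>q1; q1-0>q2; q1-1>q3; q2-0>q2; q2-1>q1; q3-0>q2; q3-1>q4; q4-0>q4; q4-1>q4

Build one automaton per condition and run them in lockstep. One (4 states) tracks partial matches of the forbidden pattern `111`; the other (3 states) tracks the count of `1`s, saturating at 2. Each combined state is a pair, one component from each; accept when both components accept. Minimizing collapses redundant product states.
        0   1  
>  q0   q0  q1 
 * q1   q2  q3 
 * q2   q2  q1 
 * q3   q2  q4 
   q4   q4  q4 
(> = start, * = accepting)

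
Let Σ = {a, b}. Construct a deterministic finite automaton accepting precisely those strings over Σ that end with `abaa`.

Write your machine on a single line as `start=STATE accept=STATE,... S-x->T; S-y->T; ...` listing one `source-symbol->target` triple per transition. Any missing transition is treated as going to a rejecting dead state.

start=q0; accept=q4; q0-a->q1; q0-b->q0; q1-a->q1; q1-b->q2; q2-a->q3; q2-b->q0; q3-a->q4; q3-b->q2; q4-a->q1; q4-b->q2

Remember how much of `abaa` the current input suffix matches. State q0 means no match yet; q1 means the last symbol is `a`; q2 means the last 2 symbols are `ab`; q3 means the last 3 symbols are `aba`; q4 means the last 4 symbols are `abaa`. Only q4 accepts. On a mismatch, fall back to the longest proper suffix that is still a prefix of `abaa`.
A 5-state machine:
        a   b  
>  q0   q1  q0 
   q1   q1  q2 
   q2   q3  q0 
   q3   q4  q2 
 * q4   q1  q2 
(> = start, * = accepting)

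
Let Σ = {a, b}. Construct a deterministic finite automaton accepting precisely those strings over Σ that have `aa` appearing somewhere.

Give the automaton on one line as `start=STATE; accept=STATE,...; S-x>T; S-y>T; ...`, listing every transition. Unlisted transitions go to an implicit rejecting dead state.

start=q0; accept=q2; q0-a>q1; q0-b>q0; q1-a>q2; q1-b>q0; q2-a>q2; q2-b>q2

Track how much of `aa` has been matched so far: state q0 is no progress, q2 is the absorbing accept state reached once `aa` has occurred. Intermediate states record partial matches; on a mismatch, fall back to the longest reusable overlap.
With 3 states:
        a   b  
>  q0   q1  q0 
   q1   q2  q0 
 * q2   q2  q2 
(> = start, * = accepting)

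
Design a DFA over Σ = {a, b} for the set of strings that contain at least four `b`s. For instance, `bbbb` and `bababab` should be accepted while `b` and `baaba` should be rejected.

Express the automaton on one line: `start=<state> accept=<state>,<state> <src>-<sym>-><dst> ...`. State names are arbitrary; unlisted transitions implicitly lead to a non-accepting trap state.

Only the number of `b`s matters, and only up to 5. Make a chain q0 → q1 → q2 → q3 → q4 → q5 advanced by each `b` (with q5 absorbing); every other symbol self-loops. The accepting set is {q4, q5}.
A 6-state machine:
        a   b  
>  q0   q0  q1 
   q1   q1  q2 
   q2   q2  q3 
   q3   q3  q4 
 * q4   q4  q5 
 * q5   q5  q5 
(> = start, * = accepting)

start=q0 accept=q4,q5 q0-a->q0 q0-b->q1 q1-a->q1 q1-b->q2 q2-a->q2 q2-b->q3 q3-a->q3 q3-b->q4 q4-a->q4 q4-b->q5 q5-a->q5 q5-b->q5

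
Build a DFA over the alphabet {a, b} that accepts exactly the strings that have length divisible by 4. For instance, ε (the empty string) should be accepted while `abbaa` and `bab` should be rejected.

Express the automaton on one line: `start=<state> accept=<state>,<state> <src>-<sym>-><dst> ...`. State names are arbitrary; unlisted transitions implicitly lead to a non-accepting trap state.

Count input length modulo 4: every symbol advances one step around the cycle q0 → q1 → q2 → q3 → q0. Accept at q0.
        a   b  
>* q0   q1  q1 
   q1   q2  q2 
   q2   q3  q3 
   q3   q0  q0 
(> = start, * = accepting)

start=q0 accept=q0 q0-a->q1 q0-b->q1 q1-a->q2 q1-b->q2 q2-a->q3 q2-b->q3 q3-a->q0 q3-b->q0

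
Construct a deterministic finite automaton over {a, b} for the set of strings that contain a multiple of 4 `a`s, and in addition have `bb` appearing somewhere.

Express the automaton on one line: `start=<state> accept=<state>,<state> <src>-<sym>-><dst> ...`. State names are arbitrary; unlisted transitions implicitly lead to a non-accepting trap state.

Handle the two conditions separately and then intersect. One (4 states) tracks the count of `a`s modulo 4; the other (3 states) tracks whether and how much of `bb` has been seen. Each combined state is a pair, one component from each; accept when both components accept.
12 states suffice.
          a    b  
>  q0     q1   q2 
   q1     q3   q4 
   q2     q1   q5 
   q3     q6   q7 
   q4     q3   q8 
 * q5     q8   q5 
   q6     q0   q9 
   q7     q6  q10 
   q8    q10   q8 
   q9     q0  q11 
   q10   q11  q10 
   q11    q5  q11 
(> = start, * = accepting)

start=q0 accept=q5 q0-a->q1 q0-b->q2 q1-a->q3 q1-b->q4 q2-a->q1 q2-b->q5 q3-a->q6 q3-b->q7 q4-a->q3 q4-b->q8 q5-a->q8 q5-b->q5 q6-a->q0 q6-b->q9 q7-a->q6 q7-b->q10 q8-a->q10 q8-b->q8 q9-a->q0 q9-b->q11 q10-a->q11 q10-b->q10 q11-a->q5 q11-b->q11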